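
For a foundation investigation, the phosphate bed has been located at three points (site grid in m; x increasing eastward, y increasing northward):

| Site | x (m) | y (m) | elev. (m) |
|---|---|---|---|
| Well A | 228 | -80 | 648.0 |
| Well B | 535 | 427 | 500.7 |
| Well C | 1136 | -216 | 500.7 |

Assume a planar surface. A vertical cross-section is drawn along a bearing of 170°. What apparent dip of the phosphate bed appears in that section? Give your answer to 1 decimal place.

8.0°

Let the plane be z = a·x + b·y + c.
Well B−Well A: 307a + 507b = −147.3;  Well C−Well A: 908a − 136b = −147.3.
Solving gives a = −0.18863, b = −0.17631.
Unit vector along 170° is (sin 170°, cos 170°) = (0.1736, -0.9848).
Slope in that direction = a·(0.1736) + b·(-0.9848) = 0.14088.
Apparent dip = arctan|0.14088| = 8.0° (true dip is 14.5°, so apparent ≤ true as expected).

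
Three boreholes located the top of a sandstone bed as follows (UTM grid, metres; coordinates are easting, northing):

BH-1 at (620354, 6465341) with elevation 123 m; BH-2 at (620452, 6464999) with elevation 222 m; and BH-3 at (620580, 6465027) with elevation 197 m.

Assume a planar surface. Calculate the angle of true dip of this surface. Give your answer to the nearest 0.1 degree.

19.2°

Let the plane be z = a·easting + b·northing + c.
BH-2−BH-1: 98a − 342b = 99;  BH-3−BH-1: 226a − 314b = 74.
Solving gives a = −0.12420, b = −0.32506.
Gradient magnitude |∇z| = √(a² + b²) = √(0.01543 + 0.10567) = 0.34799.
True dip = arctan(0.34799) = 19.2°, dipping toward NNE (azimuth ≈ 021°).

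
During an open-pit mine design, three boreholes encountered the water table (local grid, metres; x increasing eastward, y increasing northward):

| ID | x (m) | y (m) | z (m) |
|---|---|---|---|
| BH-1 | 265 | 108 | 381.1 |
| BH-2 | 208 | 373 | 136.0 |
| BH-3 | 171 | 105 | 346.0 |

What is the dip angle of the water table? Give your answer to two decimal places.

42.90°

Two edge vectors: BH-1→BH-2 = (-57, 265, -245.1), BH-1→BH-3 = (-94, -3, -35.1).
Normal n = (BH-1→BH-2) × (BH-1→BH-3) = (-10036.8, 21038.7, 25081).
So ∂z/∂x = −n_x/n_z = 0.40018 and ∂z/∂y = −n_y/n_z = −0.83883.
Gradient magnitude |∇z| = √(a² + b²) = √(0.16014 + 0.70364) = 0.92940.
True dip = arctan(0.92940) = 42.90°, dipping toward NNW (azimuth ≈ 334°).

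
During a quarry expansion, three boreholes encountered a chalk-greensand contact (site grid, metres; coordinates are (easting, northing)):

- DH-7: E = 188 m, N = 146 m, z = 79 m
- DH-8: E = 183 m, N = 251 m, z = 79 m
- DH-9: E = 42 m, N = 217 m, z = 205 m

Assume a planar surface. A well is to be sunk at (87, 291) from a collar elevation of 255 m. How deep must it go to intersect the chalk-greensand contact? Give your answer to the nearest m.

93 m

Two edge vectors: DH-7→DH-8 = (-5, 105, 0), DH-7→DH-9 = (-146, 71, 126).
Normal n = (DH-7→DH-8) × (DH-7→DH-9) = (13230, 630, 14975).
So ∂z/∂E = −n_x/n_z = −0.88347 and ∂z/∂N = −n_y/n_z = −0.04207.
Intercept c from DH-7: 79 + 166.09 + 6.14 = 251.24.
At (87, 291): z_contact = −76.9 − 12.2 + 251.24 = 162.1 m.
Depth below ground = 255 − 162.1 = 93 m.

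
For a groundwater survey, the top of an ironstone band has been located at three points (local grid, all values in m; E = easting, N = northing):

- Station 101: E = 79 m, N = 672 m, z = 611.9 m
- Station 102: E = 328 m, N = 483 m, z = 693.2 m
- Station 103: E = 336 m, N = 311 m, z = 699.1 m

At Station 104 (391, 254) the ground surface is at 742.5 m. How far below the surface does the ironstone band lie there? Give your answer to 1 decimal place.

25.1 m

Two edge vectors: Station 101→Station 102 = (249, -189, 81.3), Station 101→Station 103 = (257, -361, 87.2).
Normal n = (Station 101→Station 102) × (Station 101→Station 103) = (12868.5, -818.7, -41316).
So ∂z/∂E = −n_x/n_z = 0.31147 and ∂z/∂N = −n_y/n_z = −0.01982.
Intercept c from Station 101: 611.9 − 24.61 + 13.32 = 600.61.
At (391, 254): z_contact = 121.78 − 5.03 + 600.61 = 717.36 m.
Depth below ground = 742.5 − 717.36 = 25.1 m.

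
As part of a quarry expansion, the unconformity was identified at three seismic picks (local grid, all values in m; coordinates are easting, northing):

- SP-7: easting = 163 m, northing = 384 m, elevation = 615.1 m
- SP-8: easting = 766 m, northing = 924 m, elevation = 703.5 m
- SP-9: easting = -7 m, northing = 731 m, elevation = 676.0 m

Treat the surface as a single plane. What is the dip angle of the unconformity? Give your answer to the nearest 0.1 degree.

Let the plane be z = a·easting + b·northing + c.
SP-8−SP-7: 603a + 540b = 88.4;  SP-9−SP-7: −170a + 347b = 60.9.
Solving gives a = −0.00735, b = 0.17191.
Gradient magnitude |∇z| = √(a² + b²) = √(0.00005 + 0.02955) = 0.17206.
True dip = arctan(0.17206) = 9.8°, dipping toward S (azimuth ≈ 178°).

9.8°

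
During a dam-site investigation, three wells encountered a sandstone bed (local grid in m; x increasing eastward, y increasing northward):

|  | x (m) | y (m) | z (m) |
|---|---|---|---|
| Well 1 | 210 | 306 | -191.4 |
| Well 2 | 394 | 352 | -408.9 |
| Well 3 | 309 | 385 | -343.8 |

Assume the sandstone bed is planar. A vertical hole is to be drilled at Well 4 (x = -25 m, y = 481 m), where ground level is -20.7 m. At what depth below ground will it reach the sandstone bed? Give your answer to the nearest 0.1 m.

Two edge vectors: Well 1→Well 2 = (184, 46, -217.5), Well 1→Well 3 = (99, 79, -152.4).
Normal n = (Well 1→Well 2) × (Well 1→Well 3) = (10172.1, 6509.1, 9982).
So ∂z/∂x = −n_x/n_z = −1.01904 and ∂z/∂y = −n_y/n_z = −0.65208.
Intercept c from Well 1: -191.4 + 214.00 + 199.54 = 222.14.
At (-25, 481): z_contact = 25.48 − 313.65 + 222.14 = -66.04 m.
Depth below ground = -20.7 − (-66.04) = 45.3 m.

45.3 m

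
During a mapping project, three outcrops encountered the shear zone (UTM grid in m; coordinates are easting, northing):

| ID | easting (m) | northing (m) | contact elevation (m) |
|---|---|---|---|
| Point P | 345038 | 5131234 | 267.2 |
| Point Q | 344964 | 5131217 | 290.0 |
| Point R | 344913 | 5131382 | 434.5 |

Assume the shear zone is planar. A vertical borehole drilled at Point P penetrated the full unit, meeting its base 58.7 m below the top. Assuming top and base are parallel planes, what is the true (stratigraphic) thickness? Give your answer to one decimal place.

Two edge vectors: Point P→Point Q = (-74, -17, 22.8), Point P→Point R = (-125, 148, 167.3).
Normal n = (Point P→Point Q) × (Point P→Point R) = (-6218.5, 9530.2, -13077).
So ∂z/∂easting = −n_x/n_z = −0.47553 and ∂z/∂northing = −n_y/n_z = 0.72878.
|∇z| = √(a²+b²) = 0.87020, so dip δ = arctan(0.87020) = 41.03°.
True thickness = vertical thickness × cos δ = 58.7 × cos 41.03° = 44.3 m.

44.3 m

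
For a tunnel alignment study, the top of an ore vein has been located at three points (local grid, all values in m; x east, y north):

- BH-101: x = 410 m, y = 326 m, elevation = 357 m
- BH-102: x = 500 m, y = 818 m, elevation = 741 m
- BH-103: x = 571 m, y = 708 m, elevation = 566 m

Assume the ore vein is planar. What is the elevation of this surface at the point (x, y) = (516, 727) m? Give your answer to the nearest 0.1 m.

Let the plane be z = a·x + b·y + c.
BH-102−BH-101: 90a + 492b = 384;  BH-103−BH-101: 161a + 382b = 209.
Solving gives a = −0.97832, b = 0.95945.
Then c = 357 − a·410 − b·326 = 445.33.
At (516, 727): z = −504.8 + 697.5 + 445.33 = 638.0 m.

638.0 m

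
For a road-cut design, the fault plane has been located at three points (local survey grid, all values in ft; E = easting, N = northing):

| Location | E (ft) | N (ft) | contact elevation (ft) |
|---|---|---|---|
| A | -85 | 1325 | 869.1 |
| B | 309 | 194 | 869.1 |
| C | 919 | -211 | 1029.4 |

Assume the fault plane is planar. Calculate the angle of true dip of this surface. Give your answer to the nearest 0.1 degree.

Let the plane be z = a·E + b·N + c.
B−A: 394a − 1131b = 0;  C−A: 1004a − 1536b = 160.3.
Solving gives a = 0.34185, b = 0.11909.
Gradient magnitude |∇z| = √(a² + b²) = √(0.11686 + 0.01418) = 0.36200.
True dip = arctan(0.36200) = 19.9°, dipping toward WSW (azimuth ≈ 251°).

19.9°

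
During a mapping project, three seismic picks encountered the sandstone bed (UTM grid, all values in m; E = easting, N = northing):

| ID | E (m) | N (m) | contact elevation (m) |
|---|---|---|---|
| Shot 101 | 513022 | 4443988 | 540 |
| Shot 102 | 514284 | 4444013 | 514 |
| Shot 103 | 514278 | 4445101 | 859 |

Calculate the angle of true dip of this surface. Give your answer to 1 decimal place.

Let the plane be z = a·E + b·N + c.
Shot 102−Shot 101: 1262a + 25b = −26;  Shot 103−Shot 101: 1256a + 1113b = 319.
Solving gives a = −0.02688, b = 0.31695.
Gradient magnitude |∇z| = √(a² + b²) = √(0.00072 + 0.10046) = 0.31809.
True dip = arctan(0.31809) = 17.6°, dipping toward S (azimuth ≈ 175°).

17.6°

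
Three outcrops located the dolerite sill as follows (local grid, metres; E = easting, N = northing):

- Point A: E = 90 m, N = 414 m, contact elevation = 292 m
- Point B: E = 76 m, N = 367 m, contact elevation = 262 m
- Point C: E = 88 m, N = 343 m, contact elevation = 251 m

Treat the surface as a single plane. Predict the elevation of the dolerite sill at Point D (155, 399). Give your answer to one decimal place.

Two edge vectors: Point A→Point B = (-14, -47, -30), Point A→Point C = (-2, -71, -41).
Normal n = (Point A→Point B) × (Point A→Point C) = (-203, -514, 900).
So ∂z/∂E = −n_x/n_z = 0.22556 and ∂z/∂N = −n_y/n_z = 0.57111.
Intercept c from Point A: 292 − 20.30 − 236.44 = 35.26.
At (155, 399): z = 35.0 + 227.9 + 35.26 = 298.1 m.

298.1 m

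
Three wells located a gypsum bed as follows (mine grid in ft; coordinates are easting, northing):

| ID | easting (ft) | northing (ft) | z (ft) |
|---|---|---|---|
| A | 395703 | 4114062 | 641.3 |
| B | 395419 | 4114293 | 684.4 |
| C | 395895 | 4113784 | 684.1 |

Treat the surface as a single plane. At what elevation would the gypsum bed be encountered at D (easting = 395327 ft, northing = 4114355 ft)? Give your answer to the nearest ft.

706 ft

Let the plane be z = a·easting + b·northing + c.
B−A: −284a + 231b = 43.1;  C−A: 192a − 278b = 42.8.
Solving gives a = −0.63204046, b = −0.59047399.
Then c = 641.3 − a·395703 − b·4114062 = 2679988.20.
At (395327, 4114355): z = −249862.7 − 2429419.6 + 2679988.20 = 705.9 ft.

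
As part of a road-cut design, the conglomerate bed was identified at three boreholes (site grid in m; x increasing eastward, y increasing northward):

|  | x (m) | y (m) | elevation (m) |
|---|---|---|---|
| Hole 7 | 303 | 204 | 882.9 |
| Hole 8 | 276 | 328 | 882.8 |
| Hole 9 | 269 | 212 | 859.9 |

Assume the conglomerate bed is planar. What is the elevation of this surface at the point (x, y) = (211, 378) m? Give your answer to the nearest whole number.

Let the plane be z = a·x + b·y + c.
Hole 8−Hole 7: −27a + 124b = −0.1;  Hole 9−Hole 7: −34a + 8b = −23.
Solving gives a = 0.71280, b = 0.15440.
Then c = 882.9 − a·303 − b·204 = 635.42.
At (211, 378): z = 150.4 + 58.4 + 635.42 = 844.2 m.

844 m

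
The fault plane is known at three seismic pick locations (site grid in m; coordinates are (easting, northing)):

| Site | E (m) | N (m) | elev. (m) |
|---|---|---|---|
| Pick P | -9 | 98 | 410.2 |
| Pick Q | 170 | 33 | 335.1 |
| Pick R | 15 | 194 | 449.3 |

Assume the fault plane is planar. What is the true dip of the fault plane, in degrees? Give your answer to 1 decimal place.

28.0°

Let the plane be z = a·E + b·N + c.
Pick Q−Pick P: 179a − 65b = −75.1;  Pick R−Pick P: 24a + 96b = 39.1.
Solving gives a = −0.24905, b = 0.46955.
Gradient magnitude |∇z| = √(a² + b²) = √(0.06202 + 0.22048) = 0.53151.
True dip = arctan(0.53151) = 28.0°, dipping toward SSE (azimuth ≈ 152°).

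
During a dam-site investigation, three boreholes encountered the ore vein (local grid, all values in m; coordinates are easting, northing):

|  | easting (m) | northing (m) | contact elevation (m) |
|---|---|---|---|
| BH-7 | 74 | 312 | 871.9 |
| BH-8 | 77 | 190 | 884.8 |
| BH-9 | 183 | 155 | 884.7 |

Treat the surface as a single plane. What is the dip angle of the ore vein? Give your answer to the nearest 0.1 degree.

6.4°

Two edge vectors: BH-7→BH-8 = (3, -122, 12.9), BH-7→BH-9 = (109, -157, 12.8).
Normal n = (BH-7→BH-8) × (BH-7→BH-9) = (463.7, 1367.7, 12827).
So ∂z/∂easting = −n_x/n_z = −0.03615 and ∂z/∂northing = −n_y/n_z = −0.10663.
Gradient magnitude |∇z| = √(a² + b²) = √(0.00131 + 0.01137) = 0.11259.
True dip = arctan(0.11259) = 6.4°, dipping toward NNE (azimuth ≈ 019°).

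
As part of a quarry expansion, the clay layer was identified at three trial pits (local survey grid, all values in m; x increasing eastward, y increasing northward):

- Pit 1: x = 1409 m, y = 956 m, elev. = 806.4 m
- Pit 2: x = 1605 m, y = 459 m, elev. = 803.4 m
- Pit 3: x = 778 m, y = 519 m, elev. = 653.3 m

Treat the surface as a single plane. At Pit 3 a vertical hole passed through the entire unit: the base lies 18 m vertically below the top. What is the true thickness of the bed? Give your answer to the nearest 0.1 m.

Two edge vectors: Pit 1→Pit 2 = (196, -497, -3), Pit 1→Pit 3 = (-631, -437, -153.1).
Normal n = (Pit 1→Pit 2) × (Pit 1→Pit 3) = (74779.7, 31900.6, -399259).
So ∂z/∂x = −n_x/n_z = 0.18730 and ∂z/∂y = −n_y/n_z = 0.07990.
|∇z| = √(a²+b²) = 0.20363, so dip δ = arctan(0.20363) = 11.51°.
True thickness = vertical thickness × cos δ = 18 × cos 11.51° = 17.6 m.

17.6 m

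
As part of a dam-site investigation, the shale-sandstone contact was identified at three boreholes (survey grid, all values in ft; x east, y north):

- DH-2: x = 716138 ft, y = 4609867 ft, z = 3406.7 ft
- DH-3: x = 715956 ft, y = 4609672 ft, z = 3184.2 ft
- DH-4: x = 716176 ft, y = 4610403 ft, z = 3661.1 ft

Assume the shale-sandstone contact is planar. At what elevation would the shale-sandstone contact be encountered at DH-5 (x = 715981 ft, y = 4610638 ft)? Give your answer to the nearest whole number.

Let the plane be z = a·x + b·y + c.
DH-3−DH-2: −182a − 195b = −222.5;  DH-4−DH-2: 38a + 536b = 254.4.
Solving gives a = 0.77269197, b = 0.41984646.
Then c = 3406.7 − a·716138 − b·4609867 = −2485383.75.
At (715981, 4610638): z = 553232.8 + 1935760.1 − 2485383.75 = 3609.1 ft.

3609 ft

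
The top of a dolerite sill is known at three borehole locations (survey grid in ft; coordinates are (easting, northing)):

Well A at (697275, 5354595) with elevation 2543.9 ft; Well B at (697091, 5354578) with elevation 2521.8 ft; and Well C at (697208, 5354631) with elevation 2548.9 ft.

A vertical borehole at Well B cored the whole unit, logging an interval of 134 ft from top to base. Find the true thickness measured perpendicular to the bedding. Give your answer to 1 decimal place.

Two edge vectors: Well A→Well B = (-184, -17, -22.1), Well A→Well C = (-67, 36, 5).
Normal n = (Well A→Well B) × (Well A→Well C) = (710.6, 2400.7, -7763).
So ∂z/∂E = −n_x/n_z = 0.09154 and ∂z/∂N = −n_y/n_z = 0.30925.
|∇z| = √(a²+b²) = 0.32251, so dip δ = arctan(0.32251) = 17.88°.
True thickness = vertical thickness × cos δ = 134 × cos 17.88° = 127.5 ft.

127.5 ft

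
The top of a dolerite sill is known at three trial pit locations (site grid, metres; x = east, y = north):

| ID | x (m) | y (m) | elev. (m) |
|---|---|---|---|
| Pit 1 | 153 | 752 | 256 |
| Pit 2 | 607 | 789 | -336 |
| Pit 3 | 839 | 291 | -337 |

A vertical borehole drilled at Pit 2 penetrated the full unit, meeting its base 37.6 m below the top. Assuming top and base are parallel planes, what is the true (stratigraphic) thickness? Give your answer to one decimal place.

Let the plane be z = a·x + b·y + c.
Pit 2−Pit 1: 454a + 37b = −592;  Pit 3−Pit 1: 686a − 461b = −593.
Solving gives a = −1.25643, b = −0.58331.
|∇z| = √(a²+b²) = 1.38523, so dip δ = arctan(1.38523) = 54.17°.
True thickness = vertical thickness × cos δ = 37.6 × cos 54.17° = 22.0 m.

22.0 m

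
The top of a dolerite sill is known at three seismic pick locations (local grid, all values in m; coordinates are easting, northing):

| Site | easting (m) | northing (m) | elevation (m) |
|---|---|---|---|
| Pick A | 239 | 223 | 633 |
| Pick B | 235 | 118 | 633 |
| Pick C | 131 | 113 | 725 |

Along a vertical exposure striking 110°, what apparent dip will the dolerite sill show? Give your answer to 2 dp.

40.18°

Two edge vectors: Pick A→Pick B = (-4, -105, 0), Pick A→Pick C = (-108, -110, 92).
Normal n = (Pick A→Pick B) × (Pick A→Pick C) = (-9660, 368, -10900).
So ∂z/∂easting = −n_x/n_z = −0.88624 and ∂z/∂northing = −n_y/n_z = 0.03376.
Unit vector along 110° is (sin 110°, cos 110°) = (0.9397, -0.3420).
Slope in that direction = a·(0.9397) + b·(-0.3420) = −0.84434.
Apparent dip = arctan|0.84434| = 40.18° (true dip is 41.6°, so apparent ≤ true as expected).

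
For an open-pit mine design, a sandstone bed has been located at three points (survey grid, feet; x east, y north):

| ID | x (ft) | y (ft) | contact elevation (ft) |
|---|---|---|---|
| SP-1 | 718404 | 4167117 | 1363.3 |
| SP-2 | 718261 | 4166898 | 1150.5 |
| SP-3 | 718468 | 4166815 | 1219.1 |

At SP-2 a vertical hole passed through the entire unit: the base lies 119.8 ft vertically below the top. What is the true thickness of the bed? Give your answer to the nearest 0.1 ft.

Let the plane be z = a·x + b·y + c.
SP-2−SP-1: −143a − 219b = −212.8;  SP-3−SP-1: 64a − 302b = −144.2.
Solving gives a = 0.57141, b = 0.59858.
|∇z| = √(a²+b²) = 0.82753, so dip δ = arctan(0.82753) = 39.61°.
True thickness = vertical thickness × cos δ = 119.8 × cos 39.61° = 92.3 ft.

92.3 ft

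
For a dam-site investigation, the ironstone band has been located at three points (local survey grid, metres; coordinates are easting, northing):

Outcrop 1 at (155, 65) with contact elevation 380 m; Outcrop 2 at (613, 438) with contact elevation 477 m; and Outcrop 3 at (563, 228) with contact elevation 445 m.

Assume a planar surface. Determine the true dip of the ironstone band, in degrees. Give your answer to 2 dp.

Let the plane be z = a·easting + b·northing + c.
Outcrop 2−Outcrop 1: 458a + 373b = 97;  Outcrop 3−Outcrop 1: 408a + 163b = 65.
Solving gives a = 0.10878, b = 0.12648.
Gradient magnitude |∇z| = √(a² + b²) = √(0.01183 + 0.01600) = 0.16683.
True dip = arctan(0.16683) = 9.47°, dipping toward SW (azimuth ≈ 221°).

9.47°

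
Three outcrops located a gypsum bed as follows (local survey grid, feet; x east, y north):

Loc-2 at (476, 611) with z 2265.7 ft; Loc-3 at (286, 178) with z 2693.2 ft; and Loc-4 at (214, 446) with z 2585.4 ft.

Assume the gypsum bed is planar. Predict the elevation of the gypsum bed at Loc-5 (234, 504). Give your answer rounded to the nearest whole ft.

Let the plane be z = a·x + b·y + c.
Loc-3−Loc-2: −190a − 433b = 427.5;  Loc-4−Loc-2: −262a − 165b = 319.7.
Solving gives a = −0.82699, b = −0.62442.
Then c = 2265.7 − a·476 − b·611 = 3040.87.
At (234, 504): z = −193.5 − 314.7 + 3040.87 = 2532.6 ft.

2533 ft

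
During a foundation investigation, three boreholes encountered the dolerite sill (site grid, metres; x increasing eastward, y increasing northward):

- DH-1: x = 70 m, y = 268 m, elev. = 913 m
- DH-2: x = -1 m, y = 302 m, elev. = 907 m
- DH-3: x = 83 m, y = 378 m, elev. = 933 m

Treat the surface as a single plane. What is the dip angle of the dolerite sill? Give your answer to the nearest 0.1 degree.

Two edge vectors: DH-1→DH-2 = (-71, 34, -6), DH-1→DH-3 = (13, 110, 20).
Normal n = (DH-1→DH-2) × (DH-1→DH-3) = (1340, 1342, -8252).
So ∂z/∂x = −n_x/n_z = 0.16238 and ∂z/∂y = −n_y/n_z = 0.16263.
Gradient magnitude |∇z| = √(a² + b²) = √(0.02637 + 0.02645) = 0.22982.
True dip = arctan(0.22982) = 12.9°, dipping toward SW (azimuth ≈ 225°).

12.9°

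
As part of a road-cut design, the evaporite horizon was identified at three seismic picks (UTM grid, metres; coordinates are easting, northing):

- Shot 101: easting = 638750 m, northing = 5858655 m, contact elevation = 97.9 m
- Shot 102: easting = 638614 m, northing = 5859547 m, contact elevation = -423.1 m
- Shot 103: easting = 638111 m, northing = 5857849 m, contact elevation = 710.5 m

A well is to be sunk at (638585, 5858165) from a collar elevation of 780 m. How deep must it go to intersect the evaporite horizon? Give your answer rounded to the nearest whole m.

351 m

Two edge vectors: Shot 101→Shot 102 = (-136, 892, -521), Shot 101→Shot 103 = (-639, -806, 612.6).
Normal n = (Shot 101→Shot 102) × (Shot 101→Shot 103) = (126513.2, 416232.6, 679604).
So ∂z/∂easting = −n_x/n_z = −0.18615723 and ∂z/∂northing = −n_y/n_z = −0.61246343.
Intercept c from Shot 101: 97.9 + 118907.93 + 3588211.96 = 3707217.80.
At (638585, 5858165): z_contact = −118877.2 − 3587911.9 + 3707217.80 = 428.7 m.
Depth below ground = 780 − 428.7 = 351 m.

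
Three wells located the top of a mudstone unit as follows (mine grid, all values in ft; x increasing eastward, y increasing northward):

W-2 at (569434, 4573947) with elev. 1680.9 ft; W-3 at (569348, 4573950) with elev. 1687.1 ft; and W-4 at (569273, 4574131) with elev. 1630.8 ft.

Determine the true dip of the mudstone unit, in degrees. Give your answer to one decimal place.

Two edge vectors: W-2→W-3 = (-86, 3, 6.2), W-2→W-4 = (-161, 184, -50.1).
Normal n = (W-2→W-3) × (W-2→W-4) = (-1291.1, -5306.8, -15341).
So ∂z/∂x = −n_x/n_z = −0.08416 and ∂z/∂y = −n_y/n_z = −0.34592.
Gradient magnitude |∇z| = √(a² + b²) = √(0.00708 + 0.11966) = 0.35601.
True dip = arctan(0.35601) = 19.6°, dipping toward NNE (azimuth ≈ 014°).

19.6°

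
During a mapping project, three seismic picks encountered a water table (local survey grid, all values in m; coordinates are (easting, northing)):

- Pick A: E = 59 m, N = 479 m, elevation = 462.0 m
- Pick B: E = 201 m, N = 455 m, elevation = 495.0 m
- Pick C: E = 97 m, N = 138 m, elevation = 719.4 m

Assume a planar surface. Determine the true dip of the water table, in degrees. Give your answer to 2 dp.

Two edge vectors: Pick A→Pick B = (142, -24, 33), Pick A→Pick C = (38, -341, 257.4).
Normal n = (Pick A→Pick B) × (Pick A→Pick C) = (5075.4, -35296.8, -47510).
So ∂z/∂E = −n_x/n_z = 0.10683 and ∂z/∂N = −n_y/n_z = −0.74293.
Gradient magnitude |∇z| = √(a² + b²) = √(0.01141 + 0.55195) = 0.75058.
True dip = arctan(0.75058) = 36.89°, dipping toward N (azimuth ≈ 352°).

36.89°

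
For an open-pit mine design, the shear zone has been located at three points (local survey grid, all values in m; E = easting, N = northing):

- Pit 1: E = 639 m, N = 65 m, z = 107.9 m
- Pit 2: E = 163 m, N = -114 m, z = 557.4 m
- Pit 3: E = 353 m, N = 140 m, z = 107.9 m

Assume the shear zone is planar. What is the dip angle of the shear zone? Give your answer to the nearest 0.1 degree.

Let the plane be z = a·E + b·N + c.
Pit 2−Pit 1: −476a − 179b = 449.5;  Pit 3−Pit 1: −286a + 75b = 0.
Solving gives a = −0.38797, b = −1.47947.
Gradient magnitude |∇z| = √(a² + b²) = √(0.15052 + 2.18883) = 1.52949.
True dip = arctan(1.52949) = 56.8°, dipping toward NNE (azimuth ≈ 015°).

56.8°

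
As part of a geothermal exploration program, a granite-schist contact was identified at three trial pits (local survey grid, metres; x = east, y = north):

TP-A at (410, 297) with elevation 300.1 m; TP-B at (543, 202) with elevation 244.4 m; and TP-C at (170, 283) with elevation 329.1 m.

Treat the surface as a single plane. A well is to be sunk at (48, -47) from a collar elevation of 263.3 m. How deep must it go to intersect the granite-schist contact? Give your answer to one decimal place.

44.0 m

Two edge vectors: TP-A→TP-B = (133, -95, -55.7), TP-A→TP-C = (-240, -14, 29).
Normal n = (TP-A→TP-B) × (TP-A→TP-C) = (-3534.8, 9511, -24662).
So ∂z/∂x = −n_x/n_z = −0.14333 and ∂z/∂y = −n_y/n_z = 0.38565.
Intercept c from TP-A: 300.1 + 58.77 − 114.54 = 244.33.
At (48, -47): z_contact = −6.88 − 18.13 + 244.33 = 219.32 m.
Depth below ground = 263.3 − 219.32 = 44.0 m.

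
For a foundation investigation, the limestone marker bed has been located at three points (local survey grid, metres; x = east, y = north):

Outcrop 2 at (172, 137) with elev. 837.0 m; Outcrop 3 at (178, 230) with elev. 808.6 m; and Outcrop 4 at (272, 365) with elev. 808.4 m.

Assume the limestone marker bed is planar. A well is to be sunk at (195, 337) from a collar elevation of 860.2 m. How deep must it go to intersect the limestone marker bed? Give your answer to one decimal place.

Two edge vectors: Outcrop 2→Outcrop 3 = (6, 93, -28.4), Outcrop 2→Outcrop 4 = (100, 228, -28.6).
Normal n = (Outcrop 2→Outcrop 3) × (Outcrop 2→Outcrop 4) = (3815.4, -2668.4, -7932).
So ∂z/∂x = −n_x/n_z = 0.48101 and ∂z/∂y = −n_y/n_z = −0.33641.
Intercept c from Outcrop 2: 837 − 82.73 + 46.09 = 800.35.
At (195, 337): z_contact = 93.80 − 113.37 + 800.35 = 780.78 m.
Depth below ground = 860.2 − 780.78 = 79.4 m.

79.4 m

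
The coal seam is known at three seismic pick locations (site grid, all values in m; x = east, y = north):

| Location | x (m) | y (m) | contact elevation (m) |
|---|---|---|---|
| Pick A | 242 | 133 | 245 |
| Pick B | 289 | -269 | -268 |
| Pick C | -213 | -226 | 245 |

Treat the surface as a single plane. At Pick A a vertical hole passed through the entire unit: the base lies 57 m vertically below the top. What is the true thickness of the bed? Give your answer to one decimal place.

31.8 m

Let the plane be z = a·x + b·y + c.
Pick B−Pick A: 47a − 402b = −513;  Pick C−Pick A: −455a − 359b = 0.
Solving gives a = −0.92184, b = 1.16834.
|∇z| = √(a²+b²) = 1.48822, so dip δ = arctan(1.48822) = 56.10°.
True thickness = vertical thickness × cos δ = 57 × cos 56.10° = 31.8 m.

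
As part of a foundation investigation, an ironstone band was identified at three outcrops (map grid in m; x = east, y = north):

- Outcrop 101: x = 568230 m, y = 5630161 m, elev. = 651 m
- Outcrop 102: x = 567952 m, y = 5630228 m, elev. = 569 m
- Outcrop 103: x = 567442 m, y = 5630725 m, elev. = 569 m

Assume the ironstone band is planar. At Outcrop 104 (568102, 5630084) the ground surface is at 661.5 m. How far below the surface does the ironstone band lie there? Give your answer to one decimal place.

91.6 m

Two edge vectors: Outcrop 101→Outcrop 102 = (-278, 67, -82), Outcrop 101→Outcrop 103 = (-788, 564, -82).
Normal n = (Outcrop 101→Outcrop 102) × (Outcrop 101→Outcrop 103) = (40754, 41820, -103996).
So ∂z/∂x = −n_x/n_z = 0.391880457 and ∂z/∂y = −n_y/n_z = 0.402130851.
Intercept c from Outcrop 101: 651 − 222678.23 − 2264061.44 = −2486088.67.
At (568102, 5630084): z_contact = 222628.07 + 2264030.47 − 2486088.67 = 569.88 m.
Depth below ground = 661.5 − 569.88 = 91.6 m.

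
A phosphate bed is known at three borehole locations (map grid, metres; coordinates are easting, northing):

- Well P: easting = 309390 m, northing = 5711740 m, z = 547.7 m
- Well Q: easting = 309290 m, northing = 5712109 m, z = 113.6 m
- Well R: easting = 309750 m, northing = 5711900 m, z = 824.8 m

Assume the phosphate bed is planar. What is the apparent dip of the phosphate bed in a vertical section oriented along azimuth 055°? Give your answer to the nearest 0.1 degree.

Two edge vectors: Well P→Well Q = (-100, 369, -434.1), Well P→Well R = (360, 160, 277.1).
Normal n = (Well P→Well Q) × (Well P→Well R) = (171705.9, -128566, -148840).
So ∂z/∂easting = −n_x/n_z = 1.15363 and ∂z/∂northing = −n_y/n_z = −0.86379.
Unit vector along 055° is (sin 55°, cos 55°) = (0.8192, 0.5736).
Slope in that direction = a·(0.8192) + b·(0.5736) = 0.44955.
Apparent dip = arctan|0.44955| = 24.2° (true dip is 55.2°, so apparent ≤ true as expected).

24.2°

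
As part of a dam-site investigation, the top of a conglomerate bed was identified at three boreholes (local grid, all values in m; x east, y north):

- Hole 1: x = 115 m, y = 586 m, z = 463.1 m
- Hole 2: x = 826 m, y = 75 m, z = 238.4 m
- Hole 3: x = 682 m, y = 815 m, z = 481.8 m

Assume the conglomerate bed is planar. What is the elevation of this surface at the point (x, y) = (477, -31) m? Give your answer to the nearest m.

Two edge vectors: Hole 1→Hole 2 = (711, -511, -224.7), Hole 1→Hole 3 = (567, 229, 18.7).
Normal n = (Hole 1→Hole 2) × (Hole 1→Hole 3) = (41900.6, -140700.6, 452556).
So ∂z/∂x = −n_x/n_z = −0.09259 and ∂z/∂y = −n_y/n_z = 0.31090.
Intercept c from Hole 1: 463.1 + 10.65 − 182.19 = 291.56.
At (477, -31): z = −44.2 − 9.6 + 291.56 = 237.8 m.

238 m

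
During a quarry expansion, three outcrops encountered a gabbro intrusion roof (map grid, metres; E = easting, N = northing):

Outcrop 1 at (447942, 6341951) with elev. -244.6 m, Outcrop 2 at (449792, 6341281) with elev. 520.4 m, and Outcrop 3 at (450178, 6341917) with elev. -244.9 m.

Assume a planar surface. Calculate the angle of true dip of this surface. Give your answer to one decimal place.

Let the plane be z = a·E + b·N + c.
Outcrop 2−Outcrop 1: 1850a − 670b = 765;  Outcrop 3−Outcrop 1: 2236a − 34b = −0.3.
Solving gives a = −0.01826, b = −1.19222.
Gradient magnitude |∇z| = √(a² + b²) = √(0.00033 + 1.42138) = 1.19236.
True dip = arctan(1.19236) = 50.0°, dipping toward N (azimuth ≈ 001°).

50.0°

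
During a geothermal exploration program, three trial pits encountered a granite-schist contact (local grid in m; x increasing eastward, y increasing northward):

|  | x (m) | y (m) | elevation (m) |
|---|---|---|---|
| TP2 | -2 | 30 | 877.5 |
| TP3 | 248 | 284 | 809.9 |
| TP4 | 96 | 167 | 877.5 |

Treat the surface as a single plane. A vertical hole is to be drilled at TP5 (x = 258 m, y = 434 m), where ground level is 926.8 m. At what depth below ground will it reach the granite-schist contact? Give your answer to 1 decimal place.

20.6 m

Let the plane be z = a·x + b·y + c.
TP3−TP2: 250a + 254b = −67.6;  TP4−TP2: 98a + 137b = 0.
Solving gives a = −0.98966, b = 0.70793.
Then c = 877.5 − a·-2 − b·30 = 854.28.
At (258, 434): z_contact = −255.33 + 307.24 + 854.28 = 906.19 m.
Depth below ground = 926.8 − 906.19 = 20.6 m.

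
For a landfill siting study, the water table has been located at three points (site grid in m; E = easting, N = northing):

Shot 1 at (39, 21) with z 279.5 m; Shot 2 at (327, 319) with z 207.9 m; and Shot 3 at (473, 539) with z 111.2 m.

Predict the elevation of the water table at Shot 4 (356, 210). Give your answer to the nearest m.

322 m

Let the plane be z = a·E + b·N + c.
Shot 2−Shot 1: 288a + 298b = −71.6;  Shot 3−Shot 1: 434a + 518b = −168.3.
Solving gives a = 0.65810, b = −0.87628.
Then c = 279.5 − a·39 − b·21 = 272.24.
At (356, 210): z = 234.3 − 184.0 + 272.24 = 322.5 m.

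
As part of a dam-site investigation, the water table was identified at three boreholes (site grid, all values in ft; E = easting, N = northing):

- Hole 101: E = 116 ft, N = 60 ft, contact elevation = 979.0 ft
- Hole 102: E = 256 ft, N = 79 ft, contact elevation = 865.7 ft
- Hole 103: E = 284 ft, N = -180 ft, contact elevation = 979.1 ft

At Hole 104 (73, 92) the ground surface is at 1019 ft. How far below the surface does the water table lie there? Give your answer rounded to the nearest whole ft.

Two edge vectors: Hole 101→Hole 102 = (140, 19, -113.3), Hole 101→Hole 103 = (168, -240, 0.1).
Normal n = (Hole 101→Hole 102) × (Hole 101→Hole 103) = (-27190.1, -19048.4, -36792).
So ∂z/∂E = −n_x/n_z = −0.73902 and ∂z/∂N = −n_y/n_z = −0.51773.
Intercept c from Hole 101: 979 + 85.73 + 31.06 = 1095.79.
At (73, 92): z_contact = −53.9 − 47.6 + 1095.79 = 994.2 ft.
Depth below ground = 1019 − 994.2 = 25 ft.

25 ft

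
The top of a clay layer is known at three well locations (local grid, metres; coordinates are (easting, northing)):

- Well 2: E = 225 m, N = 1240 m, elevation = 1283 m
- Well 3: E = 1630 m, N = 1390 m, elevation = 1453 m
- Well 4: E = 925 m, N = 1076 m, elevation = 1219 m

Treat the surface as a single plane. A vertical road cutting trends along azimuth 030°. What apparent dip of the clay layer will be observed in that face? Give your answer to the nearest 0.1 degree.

Two edge vectors: Well 2→Well 3 = (1405, 150, 170), Well 2→Well 4 = (700, -164, -64).
Normal n = (Well 2→Well 3) × (Well 2→Well 4) = (18280, 208920, -335420).
So ∂z/∂E = −n_x/n_z = 0.05450 and ∂z/∂N = −n_y/n_z = 0.62286.
Unit vector along 030° is (sin 30°, cos 30°) = (0.5000, 0.8660).
Slope in that direction = a·(0.5000) + b·(0.8660) = 0.56666.
Apparent dip = arctan|0.56666| = 29.5° (true dip is 32.0°, so apparent ≤ true as expected).

29.5°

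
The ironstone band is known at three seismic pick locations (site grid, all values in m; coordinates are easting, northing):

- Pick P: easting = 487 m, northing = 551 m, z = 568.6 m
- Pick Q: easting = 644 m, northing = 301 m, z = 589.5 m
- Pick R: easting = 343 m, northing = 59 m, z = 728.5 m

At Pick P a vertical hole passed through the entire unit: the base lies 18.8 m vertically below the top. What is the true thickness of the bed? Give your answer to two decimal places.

17.68 m

Two edge vectors: Pick P→Pick Q = (157, -250, 20.9), Pick P→Pick R = (-144, -492, 159.9).
Normal n = (Pick P→Pick Q) × (Pick P→Pick R) = (-29692.2, -28113.9, -113244).
So ∂z/∂easting = −n_x/n_z = −0.26220 and ∂z/∂northing = −n_y/n_z = −0.24826.
|∇z| = √(a²+b²) = 0.36108, so dip δ = arctan(0.36108) = 19.85°.
True thickness = vertical thickness × cos δ = 18.8 × cos 19.85° = 17.68 m.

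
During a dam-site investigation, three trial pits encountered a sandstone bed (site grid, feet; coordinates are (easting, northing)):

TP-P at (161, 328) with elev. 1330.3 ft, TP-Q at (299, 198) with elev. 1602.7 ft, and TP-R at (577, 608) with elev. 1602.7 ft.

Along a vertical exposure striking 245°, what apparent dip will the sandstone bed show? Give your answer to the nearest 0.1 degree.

36.7°

Let the plane be z = a·E + b·N + c.
TP-Q−TP-P: 138a − 130b = 272.4;  TP-R−TP-P: 416a + 280b = 272.4.
Solving gives a = 1.20453, b = −0.81673.
Unit vector along 245° is (sin 245°, cos 245°) = (-0.9063, -0.4226).
Slope in that direction = a·(-0.9063) + b·(-0.4226) = −0.74651.
Apparent dip = arctan|0.74651| = 36.7° (true dip is 55.5°, so apparent ≤ true as expected).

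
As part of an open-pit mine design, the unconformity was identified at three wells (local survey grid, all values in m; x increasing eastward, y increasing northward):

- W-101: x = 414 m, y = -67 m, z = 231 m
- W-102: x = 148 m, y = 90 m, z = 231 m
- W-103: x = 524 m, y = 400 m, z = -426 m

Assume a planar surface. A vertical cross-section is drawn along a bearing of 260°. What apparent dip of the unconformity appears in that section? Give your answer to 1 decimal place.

Two edge vectors: W-101→W-102 = (-266, 157, 0), W-101→W-103 = (110, 467, -657).
Normal n = (W-101→W-102) × (W-101→W-103) = (-103149, -174762, -141492).
So ∂z/∂x = −n_x/n_z = −0.72901 and ∂z/∂y = −n_y/n_z = −1.23514.
Unit vector along 260° is (sin 260°, cos 260°) = (-0.9848, -0.1736).
Slope in that direction = a·(-0.9848) + b·(-0.1736) = 0.93241.
Apparent dip = arctan|0.93241| = 43.0° (true dip is 55.1°, so apparent ≤ true as expected).

43.0°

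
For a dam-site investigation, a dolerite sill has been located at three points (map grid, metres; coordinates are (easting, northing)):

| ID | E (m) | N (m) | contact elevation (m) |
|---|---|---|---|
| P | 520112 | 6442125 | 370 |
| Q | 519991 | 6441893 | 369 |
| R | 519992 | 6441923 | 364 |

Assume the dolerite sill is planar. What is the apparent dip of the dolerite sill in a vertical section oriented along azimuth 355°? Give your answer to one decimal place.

Two edge vectors: P→Q = (-121, -232, -1), P→R = (-120, -202, -6).
Normal n = (P→Q) × (P→R) = (1190, -606, -3398).
So ∂z/∂E = −n_x/n_z = 0.35021 and ∂z/∂N = −n_y/n_z = −0.17834.
Unit vector along 355° is (sin 355°, cos 355°) = (-0.0872, 0.9962).
Slope in that direction = a·(-0.0872) + b·(0.9962) = −0.20818.
Apparent dip = arctan|0.20818| = 11.8° (true dip is 21.5°, so apparent ≤ true as expected).

11.8°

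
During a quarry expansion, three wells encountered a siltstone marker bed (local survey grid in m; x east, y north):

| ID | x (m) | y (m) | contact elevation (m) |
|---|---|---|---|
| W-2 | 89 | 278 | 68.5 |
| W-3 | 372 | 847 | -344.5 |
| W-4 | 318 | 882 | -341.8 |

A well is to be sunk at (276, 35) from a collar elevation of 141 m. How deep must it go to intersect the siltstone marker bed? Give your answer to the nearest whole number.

17 m

Let the plane be z = a·x + b·y + c.
W-3−W-2: 283a + 569b = −413;  W-4−W-2: 229a + 604b = −410.3.
Solving gives a = −0.39357, b = −0.53009.
Then c = 68.5 − a·89 − b·278 = 250.89.
At (276, 35): z_contact = −108.6 − 18.6 + 250.89 = 123.7 m.
Depth below ground = 141 − 123.7 = 17 m.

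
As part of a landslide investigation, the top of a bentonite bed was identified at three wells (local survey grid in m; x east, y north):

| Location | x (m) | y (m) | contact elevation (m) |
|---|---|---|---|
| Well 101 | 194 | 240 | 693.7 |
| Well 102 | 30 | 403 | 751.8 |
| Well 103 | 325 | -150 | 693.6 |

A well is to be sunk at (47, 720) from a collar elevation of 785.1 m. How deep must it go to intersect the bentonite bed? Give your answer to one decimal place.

Two edge vectors: Well 101→Well 102 = (-164, 163, 58.1), Well 101→Well 103 = (131, -390, -0.1).
Normal n = (Well 101→Well 102) × (Well 101→Well 103) = (22642.7, 7594.7, 42607).
So ∂z/∂x = −n_x/n_z = −0.53143 and ∂z/∂y = −n_y/n_z = −0.17825.
Intercept c from Well 101: 693.7 + 103.10 + 42.78 = 839.58.
At (47, 720): z_contact = −24.98 − 128.34 + 839.58 = 686.26 m.
Depth below ground = 785.1 − 686.26 = 98.8 m.

98.8 m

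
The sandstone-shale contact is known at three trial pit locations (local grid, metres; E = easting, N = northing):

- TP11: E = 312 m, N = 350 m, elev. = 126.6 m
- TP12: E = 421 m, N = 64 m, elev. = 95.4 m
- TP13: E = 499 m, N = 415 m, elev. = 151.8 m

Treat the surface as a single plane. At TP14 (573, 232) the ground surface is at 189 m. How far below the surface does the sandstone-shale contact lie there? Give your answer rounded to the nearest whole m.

Two edge vectors: TP11→TP12 = (109, -286, -31.2), TP11→TP13 = (187, 65, 25.2).
Normal n = (TP11→TP12) × (TP11→TP13) = (-5179.2, -8581.2, 60567).
So ∂z/∂E = −n_x/n_z = 0.08551 and ∂z/∂N = −n_y/n_z = 0.14168.
Intercept c from TP11: 126.6 − 26.68 − 49.59 = 50.33.
At (573, 232): z_contact = 49.0 + 32.9 + 50.33 = 132.2 m.
Depth below ground = 189 − 132.2 = 57 m.

57 m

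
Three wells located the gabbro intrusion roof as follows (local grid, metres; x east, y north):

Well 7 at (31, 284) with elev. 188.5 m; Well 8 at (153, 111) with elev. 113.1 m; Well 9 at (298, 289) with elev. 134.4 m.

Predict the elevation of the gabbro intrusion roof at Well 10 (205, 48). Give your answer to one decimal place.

Two edge vectors: Well 7→Well 8 = (122, -173, -75.4), Well 7→Well 9 = (267, 5, -54.1).
Normal n = (Well 7→Well 8) × (Well 7→Well 9) = (9736.3, -13531.6, 46801).
So ∂z/∂x = −n_x/n_z = −0.20804 and ∂z/∂y = −n_y/n_z = 0.28913.
Intercept c from Well 7: 188.5 + 6.45 − 82.11 = 112.84.
At (205, 48): z = −42.6 + 13.9 + 112.84 = 84.1 m.

84.1 m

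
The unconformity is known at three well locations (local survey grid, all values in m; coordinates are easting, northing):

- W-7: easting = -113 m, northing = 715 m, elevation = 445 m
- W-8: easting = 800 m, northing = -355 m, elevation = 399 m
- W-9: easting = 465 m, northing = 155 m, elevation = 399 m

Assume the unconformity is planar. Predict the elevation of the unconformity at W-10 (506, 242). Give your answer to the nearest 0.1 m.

377.5 m

Let the plane be z = a·easting + b·northing + c.
W-8−W-7: 913a − 1070b = −46;  W-9−W-7: 578a − 560b = −46.
Solving gives a = −0.21888, b = −0.14378.
Then c = 445 − a·-113 − b·715 = 523.07.
At (506, 242): z = −110.8 − 34.8 + 523.07 = 377.5 m.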